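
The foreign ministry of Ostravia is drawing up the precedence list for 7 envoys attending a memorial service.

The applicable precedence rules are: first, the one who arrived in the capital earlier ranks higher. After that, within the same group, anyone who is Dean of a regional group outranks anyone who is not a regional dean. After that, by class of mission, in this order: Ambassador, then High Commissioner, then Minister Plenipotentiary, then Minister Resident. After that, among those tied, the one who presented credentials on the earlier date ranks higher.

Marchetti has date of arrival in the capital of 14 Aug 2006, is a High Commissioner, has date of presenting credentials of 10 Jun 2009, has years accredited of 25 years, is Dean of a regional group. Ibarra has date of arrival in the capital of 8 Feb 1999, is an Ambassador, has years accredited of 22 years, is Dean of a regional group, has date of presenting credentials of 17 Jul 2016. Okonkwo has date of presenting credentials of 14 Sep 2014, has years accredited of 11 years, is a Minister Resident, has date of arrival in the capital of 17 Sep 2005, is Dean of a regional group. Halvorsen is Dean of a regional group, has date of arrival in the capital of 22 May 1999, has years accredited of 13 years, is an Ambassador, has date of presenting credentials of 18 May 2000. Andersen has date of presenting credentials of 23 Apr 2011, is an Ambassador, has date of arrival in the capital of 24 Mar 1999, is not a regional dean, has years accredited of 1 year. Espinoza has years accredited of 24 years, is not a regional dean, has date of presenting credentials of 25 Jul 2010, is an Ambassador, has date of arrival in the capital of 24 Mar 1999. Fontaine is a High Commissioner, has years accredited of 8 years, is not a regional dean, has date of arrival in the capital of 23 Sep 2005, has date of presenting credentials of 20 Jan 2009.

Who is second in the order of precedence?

Espinoza

By date of arrival in the capital (earlier first): Ibarra (8 Feb 1999); then Espinoza and Andersen (both 24 Mar 1999); then Halvorsen (22 May 1999); then Okonkwo (17 Sep 2005); then Fontaine (23 Sep 2005); then Marchetti (14 Aug 2006).
Espinoza and Andersen are each not a regional dean, so the next rule applies.
Espinoza and Andersen are each Ambassador, so the next rule applies.
Among Espinoza and Andersen, by date of presenting credentials (earlier first): Espinoza (25 Jul 2010) before Andersen (23 Apr 2011).
Order: Ibarra, Espinoza, Andersen, Halvorsen, Okonkwo, Fontaine, Marchetti.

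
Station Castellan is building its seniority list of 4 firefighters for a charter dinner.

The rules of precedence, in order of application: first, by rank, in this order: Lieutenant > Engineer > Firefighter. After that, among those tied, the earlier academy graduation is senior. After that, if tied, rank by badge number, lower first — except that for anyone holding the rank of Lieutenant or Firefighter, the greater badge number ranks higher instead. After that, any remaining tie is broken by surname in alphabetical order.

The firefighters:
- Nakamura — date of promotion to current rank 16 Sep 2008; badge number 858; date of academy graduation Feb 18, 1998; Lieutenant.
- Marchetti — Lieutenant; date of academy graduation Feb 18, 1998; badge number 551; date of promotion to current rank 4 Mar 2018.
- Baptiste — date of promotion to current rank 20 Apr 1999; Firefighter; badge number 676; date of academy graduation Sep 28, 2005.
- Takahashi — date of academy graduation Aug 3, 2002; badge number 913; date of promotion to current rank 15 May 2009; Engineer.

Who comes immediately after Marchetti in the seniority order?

Takahashi

By rank: Nakamura and Marchetti (Lieutenant); then Takahashi (Engineer); then Baptiste (Firefighter).
Nakamura and Marchetti both have date of academy graduation Feb 18, 1998, so the next rule applies.
Among Nakamura and Marchetti, by badge number (higher first) (reversed rule for this group): Nakamura (858) before Marchetti (551).
Order: Nakamura, Marchetti, Takahashi, Baptiste.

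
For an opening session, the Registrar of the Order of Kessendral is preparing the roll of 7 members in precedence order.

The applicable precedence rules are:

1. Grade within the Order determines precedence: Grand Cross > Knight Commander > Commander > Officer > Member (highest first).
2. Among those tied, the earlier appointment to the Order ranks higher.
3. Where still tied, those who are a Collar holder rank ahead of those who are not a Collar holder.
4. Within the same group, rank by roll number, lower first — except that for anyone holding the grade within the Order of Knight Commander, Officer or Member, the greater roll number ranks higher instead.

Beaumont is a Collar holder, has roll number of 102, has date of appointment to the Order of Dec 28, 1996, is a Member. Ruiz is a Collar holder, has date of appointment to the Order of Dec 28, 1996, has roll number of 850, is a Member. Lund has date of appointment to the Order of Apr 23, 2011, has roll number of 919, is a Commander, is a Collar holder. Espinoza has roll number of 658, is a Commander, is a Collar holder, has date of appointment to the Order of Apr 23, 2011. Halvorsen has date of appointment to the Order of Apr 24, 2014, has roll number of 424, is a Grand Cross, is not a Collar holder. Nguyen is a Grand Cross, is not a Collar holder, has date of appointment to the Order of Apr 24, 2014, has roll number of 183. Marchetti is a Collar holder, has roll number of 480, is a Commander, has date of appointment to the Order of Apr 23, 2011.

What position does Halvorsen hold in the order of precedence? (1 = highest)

By grade within the Order: Nguyen and Halvorsen (Grand Cross); then Marchetti, Espinoza and Lund (Commander); then Ruiz and Beaumont (Member).
Nguyen and Halvorsen both have date of appointment to the Order Apr 24, 2014, so the next rule applies.
Nguyen and Halvorsen are each not a Collar holder, so the next rule applies.
Among Nguyen and Halvorsen, by roll number (lower first): Nguyen (183) before Halvorsen (424).
Marchetti, Espinoza and Lund all have date of appointment to the Order Apr 23, 2011, so the next rule applies.
Marchetti, Espinoza and Lund are each a Collar holder, so the next rule applies.
Among Marchetti, Espinoza and Lund, by roll number (lower first): Marchetti (480) before Espinoza (658) before Lund (919).
Ruiz and Beaumont both have date of appointment to the Order Dec 28, 1996, so the next rule applies.
Ruiz and Beaumont are each a Collar holder, so the next rule applies.
Among Ruiz and Beaumont, by roll number (higher first) (reversed rule for this group): Ruiz (850) before Beaumont (102).
Order: Nguyen, Halvorsen, Marchetti, Espinoza, Lund, Ruiz, Beaumont. So position 2.

2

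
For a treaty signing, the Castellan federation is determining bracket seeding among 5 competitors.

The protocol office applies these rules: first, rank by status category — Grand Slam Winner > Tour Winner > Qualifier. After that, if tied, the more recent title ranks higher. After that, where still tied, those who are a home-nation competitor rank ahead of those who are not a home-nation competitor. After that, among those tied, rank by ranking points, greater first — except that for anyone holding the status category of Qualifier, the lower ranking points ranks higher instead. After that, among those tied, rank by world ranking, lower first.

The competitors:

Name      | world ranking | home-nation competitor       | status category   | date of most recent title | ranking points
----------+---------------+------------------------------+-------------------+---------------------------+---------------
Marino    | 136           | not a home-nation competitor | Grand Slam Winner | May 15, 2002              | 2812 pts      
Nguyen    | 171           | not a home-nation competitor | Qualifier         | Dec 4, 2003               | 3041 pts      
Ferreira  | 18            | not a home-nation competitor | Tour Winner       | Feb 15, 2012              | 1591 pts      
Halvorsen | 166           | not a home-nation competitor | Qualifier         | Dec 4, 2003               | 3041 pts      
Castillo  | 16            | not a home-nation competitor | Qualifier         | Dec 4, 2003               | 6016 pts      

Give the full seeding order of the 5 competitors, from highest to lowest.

Marino, Ferreira, Halvorsen, Nguyen, Castillo

By status category: Marino (Grand Slam Winner); then Ferreira (Tour Winner); then Halvorsen, Nguyen and Castillo (Qualifier).
Halvorsen, Nguyen and Castillo all have date of most recent title Dec 4, 2003, so the next rule applies.
Halvorsen, Nguyen and Castillo are each not a home-nation competitor, so the next rule applies.
Among Halvorsen, Nguyen and Castillo, by ranking points (lower first) (reversed rule for this group): Halvorsen and Nguyen (3041 pts) before Castillo (6016 pts).
Among Halvorsen and Nguyen, by world ranking (lower first): Halvorsen (166) before Nguyen (171).
Full order: Marino, Ferreira, Halvorsen, Nguyen, Castillo.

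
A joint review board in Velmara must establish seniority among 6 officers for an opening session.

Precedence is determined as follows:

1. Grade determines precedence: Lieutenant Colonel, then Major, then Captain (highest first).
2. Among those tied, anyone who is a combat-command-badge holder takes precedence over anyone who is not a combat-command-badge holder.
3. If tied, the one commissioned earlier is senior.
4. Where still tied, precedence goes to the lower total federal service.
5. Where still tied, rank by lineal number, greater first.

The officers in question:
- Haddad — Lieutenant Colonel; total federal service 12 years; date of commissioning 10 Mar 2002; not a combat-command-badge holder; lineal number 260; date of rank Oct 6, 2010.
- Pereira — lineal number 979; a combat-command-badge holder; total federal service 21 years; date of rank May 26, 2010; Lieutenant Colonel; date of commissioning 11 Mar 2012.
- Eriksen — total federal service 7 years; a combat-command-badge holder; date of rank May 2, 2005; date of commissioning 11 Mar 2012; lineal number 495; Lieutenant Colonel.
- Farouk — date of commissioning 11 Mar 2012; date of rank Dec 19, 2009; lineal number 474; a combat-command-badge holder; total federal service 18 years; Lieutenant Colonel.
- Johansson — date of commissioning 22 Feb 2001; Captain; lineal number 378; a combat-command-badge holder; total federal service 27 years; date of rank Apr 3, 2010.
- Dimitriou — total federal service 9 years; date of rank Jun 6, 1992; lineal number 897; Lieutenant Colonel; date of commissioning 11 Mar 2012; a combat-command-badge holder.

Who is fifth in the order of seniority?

By grade: Eriksen, Dimitriou, Farouk, Pereira and Haddad (Lieutenant Colonel); then Johansson (Captain).
Among Eriksen, Dimitriou, Farouk, Pereira and Haddad, a combat-command-badge holder before not a combat-command-badge holder: Eriksen, Dimitriou, Farouk and Pereira (a combat-command-badge holder) before Haddad (not a combat-command-badge holder).
Eriksen, Dimitriou, Farouk and Pereira all have date of commissioning 11 Mar 2012, so the next rule applies.
Among Eriksen, Dimitriou, Farouk and Pereira, by total federal service (lower first): Eriksen (7 years) before Dimitriou (9 years) before Farouk (18 years) before Pereira (21 years).
Order: Eriksen, Dimitriou, Farouk, Pereira, Haddad, Johansson.

Haddad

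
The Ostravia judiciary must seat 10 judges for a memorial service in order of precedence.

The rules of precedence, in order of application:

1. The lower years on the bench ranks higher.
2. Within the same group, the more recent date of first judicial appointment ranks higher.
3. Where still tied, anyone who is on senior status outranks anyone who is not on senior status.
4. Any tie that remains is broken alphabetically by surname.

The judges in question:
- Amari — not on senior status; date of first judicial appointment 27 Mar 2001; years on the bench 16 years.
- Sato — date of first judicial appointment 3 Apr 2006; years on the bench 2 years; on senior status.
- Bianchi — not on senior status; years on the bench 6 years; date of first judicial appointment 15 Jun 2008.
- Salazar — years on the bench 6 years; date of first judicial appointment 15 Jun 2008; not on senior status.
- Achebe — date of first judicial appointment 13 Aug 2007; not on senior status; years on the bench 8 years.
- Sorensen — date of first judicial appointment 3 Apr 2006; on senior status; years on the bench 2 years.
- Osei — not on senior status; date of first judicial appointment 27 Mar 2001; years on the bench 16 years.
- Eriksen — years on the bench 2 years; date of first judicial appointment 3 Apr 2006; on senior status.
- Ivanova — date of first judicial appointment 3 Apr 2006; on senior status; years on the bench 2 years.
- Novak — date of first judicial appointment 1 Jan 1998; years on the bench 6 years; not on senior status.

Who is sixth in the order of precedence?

Salazar

By years on the bench (lower first): Eriksen, Ivanova, Sato and Sorensen (each 2 years); then Bianchi, Salazar and Novak (each 6 years); then Achebe (8 years); then Amari and Osei (both 16 years).
Eriksen, Ivanova, Sato and Sorensen all have date of first judicial appointment 3 Apr 2006, so the next rule applies.
Eriksen, Ivanova, Sato and Sorensen are each on senior status, so the next rule applies.
Among Eriksen, Ivanova, Sato and Sorensen, alphabetically by surname: Eriksen before Ivanova before Sato before Sorensen.
Among Bianchi, Salazar and Novak, by date of first judicial appointment (later first): Bianchi and Salazar (15 Jun 2008) before Novak (1 Jan 1998).
Bianchi and Salazar are each not on senior status, so the next rule applies.
Among Bianchi and Salazar, alphabetically by surname: Bianchi before Salazar.
Amari and Osei both have date of first judicial appointment 27 Mar 2001, so the next rule applies.
Amari and Osei are each not on senior status, so the next rule applies.
Among Amari and Osei, alphabetically by surname: Amari before Osei.
Order: Eriksen, Ivanova, Sato, Sorensen, Bianchi, Salazar, Novak, Achebe, Amari, Osei.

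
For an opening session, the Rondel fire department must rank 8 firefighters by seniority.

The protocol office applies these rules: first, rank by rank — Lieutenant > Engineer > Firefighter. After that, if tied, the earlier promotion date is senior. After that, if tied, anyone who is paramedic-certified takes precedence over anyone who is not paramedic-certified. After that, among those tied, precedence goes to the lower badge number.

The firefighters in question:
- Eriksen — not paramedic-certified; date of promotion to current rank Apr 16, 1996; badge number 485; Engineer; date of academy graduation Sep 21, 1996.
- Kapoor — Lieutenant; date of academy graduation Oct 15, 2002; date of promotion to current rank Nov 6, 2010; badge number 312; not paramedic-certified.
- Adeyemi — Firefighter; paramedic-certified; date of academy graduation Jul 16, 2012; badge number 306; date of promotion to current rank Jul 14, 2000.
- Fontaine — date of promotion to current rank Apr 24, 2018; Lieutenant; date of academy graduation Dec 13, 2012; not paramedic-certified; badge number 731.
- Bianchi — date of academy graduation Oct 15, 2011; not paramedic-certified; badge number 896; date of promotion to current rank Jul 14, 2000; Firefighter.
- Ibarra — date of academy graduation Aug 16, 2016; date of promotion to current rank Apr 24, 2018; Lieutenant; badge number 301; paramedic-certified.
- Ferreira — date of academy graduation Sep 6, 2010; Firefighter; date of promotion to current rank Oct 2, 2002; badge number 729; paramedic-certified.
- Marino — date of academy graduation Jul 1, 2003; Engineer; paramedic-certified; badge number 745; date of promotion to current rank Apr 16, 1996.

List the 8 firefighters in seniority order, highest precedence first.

By rank: Kapoor, Ibarra and Fontaine (Lieutenant); then Marino and Eriksen (Engineer); then Adeyemi, Bianchi and Ferreira (Firefighter).
Among Kapoor, Ibarra and Fontaine, by date of promotion to current rank (earlier first): Kapoor (Nov 6, 2010) before Ibarra and Fontaine (Apr 24, 2018).
Among Ibarra and Fontaine, paramedic-certified before not paramedic-certified: Ibarra (paramedic-certified) before Fontaine (not paramedic-certified).
Marino and Eriksen both have date of promotion to current rank Apr 16, 1996, so the next rule applies.
Among Marino and Eriksen, paramedic-certified before not paramedic-certified: Marino (paramedic-certified) before Eriksen (not paramedic-certified).
Among Adeyemi, Bianchi and Ferreira, by date of promotion to current rank (earlier first): Adeyemi and Bianchi (Jul 14, 2000) before Ferreira (Oct 2, 2002).
Among Adeyemi and Bianchi, paramedic-certified before not paramedic-certified: Adeyemi (paramedic-certified) before Bianchi (not paramedic-certified).
Full order: Kapoor, Ibarra, Fontaine, Marino, Eriksen, Adeyemi, Bianchi, Ferreira.

Kapoor, Ibarra, Fontaine, Marino, Eriksen, Adeyemi, Bianchi, Ferreira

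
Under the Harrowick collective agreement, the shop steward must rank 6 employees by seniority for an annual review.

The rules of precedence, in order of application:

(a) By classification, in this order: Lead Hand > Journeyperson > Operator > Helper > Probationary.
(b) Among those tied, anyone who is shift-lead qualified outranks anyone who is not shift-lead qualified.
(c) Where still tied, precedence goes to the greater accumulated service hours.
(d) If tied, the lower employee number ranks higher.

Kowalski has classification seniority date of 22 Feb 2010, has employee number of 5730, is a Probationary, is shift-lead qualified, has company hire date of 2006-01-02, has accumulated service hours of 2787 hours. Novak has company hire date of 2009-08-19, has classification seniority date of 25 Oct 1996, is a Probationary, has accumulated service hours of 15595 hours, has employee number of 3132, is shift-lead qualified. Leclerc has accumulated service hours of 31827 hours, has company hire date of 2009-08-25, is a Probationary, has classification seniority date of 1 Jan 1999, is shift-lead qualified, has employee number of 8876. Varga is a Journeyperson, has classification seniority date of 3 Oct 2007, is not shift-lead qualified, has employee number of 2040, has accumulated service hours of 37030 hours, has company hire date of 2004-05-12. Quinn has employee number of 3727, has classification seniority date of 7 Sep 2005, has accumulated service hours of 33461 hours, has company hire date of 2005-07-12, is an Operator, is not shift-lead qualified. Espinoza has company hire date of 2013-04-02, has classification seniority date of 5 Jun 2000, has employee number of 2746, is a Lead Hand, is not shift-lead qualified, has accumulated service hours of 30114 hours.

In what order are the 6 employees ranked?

Espinoza, Varga, Quinn, Leclerc, Novak, Kowalski

By classification: Espinoza (Lead Hand); then Varga (Journeyperson); then Quinn (Operator); then Leclerc, Novak and Kowalski (Probationary).
Leclerc, Novak and Kowalski are each shift-lead qualified, so the next rule applies.
Among Leclerc, Novak and Kowalski, by accumulated service hours (higher first): Leclerc (31827 hours) before Novak (15595 hours) before Kowalski (2787 hours).
Full order: Espinoza, Varga, Quinn, Leclerc, Novak, Kowalski.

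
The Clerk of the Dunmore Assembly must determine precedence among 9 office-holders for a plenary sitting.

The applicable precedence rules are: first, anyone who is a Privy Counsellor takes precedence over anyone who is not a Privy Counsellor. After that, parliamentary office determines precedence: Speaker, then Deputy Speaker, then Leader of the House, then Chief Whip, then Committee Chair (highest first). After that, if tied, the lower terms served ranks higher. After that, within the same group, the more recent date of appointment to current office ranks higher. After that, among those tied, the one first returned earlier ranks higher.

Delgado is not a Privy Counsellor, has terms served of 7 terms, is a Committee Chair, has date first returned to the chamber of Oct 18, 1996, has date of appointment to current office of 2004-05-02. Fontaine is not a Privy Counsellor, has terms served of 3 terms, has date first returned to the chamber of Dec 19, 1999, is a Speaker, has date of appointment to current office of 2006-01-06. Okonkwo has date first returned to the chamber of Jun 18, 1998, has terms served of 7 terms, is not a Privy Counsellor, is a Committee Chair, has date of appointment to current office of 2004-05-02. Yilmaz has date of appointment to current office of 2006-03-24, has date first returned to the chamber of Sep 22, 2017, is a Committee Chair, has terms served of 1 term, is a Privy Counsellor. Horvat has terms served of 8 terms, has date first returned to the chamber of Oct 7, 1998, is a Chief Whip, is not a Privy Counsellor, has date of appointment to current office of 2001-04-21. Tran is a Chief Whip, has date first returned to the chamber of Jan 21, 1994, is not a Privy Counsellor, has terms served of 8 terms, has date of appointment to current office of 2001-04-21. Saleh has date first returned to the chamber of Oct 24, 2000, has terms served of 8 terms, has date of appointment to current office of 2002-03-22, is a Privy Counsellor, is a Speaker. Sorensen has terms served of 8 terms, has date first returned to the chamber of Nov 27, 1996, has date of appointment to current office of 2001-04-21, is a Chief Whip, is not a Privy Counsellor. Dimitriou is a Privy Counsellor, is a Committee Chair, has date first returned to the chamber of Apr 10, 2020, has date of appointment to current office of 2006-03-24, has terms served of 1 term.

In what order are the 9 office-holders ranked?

By the first rule: Saleh, Yilmaz and Dimitriou (each a Privy Counsellor); then Fontaine, Tran, Sorensen, Horvat, Delgado and Okonkwo (each not a Privy Counsellor).
Among Saleh, Yilmaz and Dimitriou, by parliamentary office: Saleh (Speaker) before Yilmaz and Dimitriou (Committee Chair).
Yilmaz and Dimitriou both have terms served 1 term, so the next rule applies.
Yilmaz and Dimitriou both have date of appointment to current office 2006-03-24, so the next rule applies.
Among Yilmaz and Dimitriou, by date first returned to the chamber (earlier first): Yilmaz (Sep 22, 2017) before Dimitriou (Apr 10, 2020).
Among Fontaine, Tran, Sorensen, Horvat, Delgado and Okonkwo, by parliamentary office: Fontaine (Speaker) before Tran, Sorensen and Horvat (Chief Whip) before Delgado and Okonkwo (Committee Chair).
Tran, Sorensen and Horvat all have terms served 8 terms, so the next rule applies.
Tran, Sorensen and Horvat all have date of appointment to current office 2001-04-21, so the next rule applies.
Among Tran, Sorensen and Horvat, by date first returned to the chamber (earlier first): Tran (Jan 21, 1994) before Sorensen (Nov 27, 1996) before Horvat (Oct 7, 1998).
Delgado and Okonkwo both have terms served 7 terms, so the next rule applies.
Delgado and Okonkwo both have date of appointment to current office 2004-05-02, so the next rule applies.
Among Delgado and Okonkwo, by date first returned to the chamber (earlier first): Delgado (Oct 18, 1996) before Okonkwo (Jun 18, 1998).
Full order: Saleh, Yilmaz, Dimitriou, Fontaine, Tran, Sorensen, Horvat, Delgado, Okonkwo.

Saleh, Yilmaz, Dimitriou, Fontaine, Tran, Sorensen, Horvat, Delgado, Okonkwo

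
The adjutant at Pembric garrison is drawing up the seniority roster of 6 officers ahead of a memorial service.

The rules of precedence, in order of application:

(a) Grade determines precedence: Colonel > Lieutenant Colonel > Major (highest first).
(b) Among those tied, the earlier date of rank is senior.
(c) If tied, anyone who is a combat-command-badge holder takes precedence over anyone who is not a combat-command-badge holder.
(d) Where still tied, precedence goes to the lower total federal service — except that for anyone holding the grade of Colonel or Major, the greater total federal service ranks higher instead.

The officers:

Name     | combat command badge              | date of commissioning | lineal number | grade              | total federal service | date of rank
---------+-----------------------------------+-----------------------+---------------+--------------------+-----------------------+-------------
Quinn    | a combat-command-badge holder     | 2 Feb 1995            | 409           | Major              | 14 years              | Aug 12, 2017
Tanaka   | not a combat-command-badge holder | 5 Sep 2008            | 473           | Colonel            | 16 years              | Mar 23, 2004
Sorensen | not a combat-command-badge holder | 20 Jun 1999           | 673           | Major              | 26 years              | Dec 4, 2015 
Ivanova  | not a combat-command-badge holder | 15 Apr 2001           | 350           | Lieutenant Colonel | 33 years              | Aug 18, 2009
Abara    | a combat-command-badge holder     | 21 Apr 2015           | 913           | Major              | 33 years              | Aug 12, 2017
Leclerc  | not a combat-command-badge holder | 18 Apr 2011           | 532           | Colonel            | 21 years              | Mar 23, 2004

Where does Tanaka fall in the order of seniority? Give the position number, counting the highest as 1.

2

By grade: Leclerc and Tanaka (Colonel); then Ivanova (Lieutenant Colonel); then Sorensen, Abara and Quinn (Major).
Leclerc and Tanaka both have date of rank Mar 23, 2004, so the next rule applies.
Leclerc and Tanaka are each not a combat-command-badge holder, so the next rule applies.
Among Leclerc and Tanaka, by total federal service (higher first) (reversed rule for this group): Leclerc (21 years) before Tanaka (16 years).
Among Sorensen, Abara and Quinn, by date of rank (earlier first): Sorensen (Dec 4, 2015) before Abara and Quinn (Aug 12, 2017).
Abara and Quinn are each a combat-command-badge holder, so the next rule applies.
Among Abara and Quinn, by total federal service (higher first) (reversed rule for this group): Abara (33 years) before Quinn (14 years).
Order: Leclerc, Tanaka, Ivanova, Sorensen, Abara, Quinn. So position 2.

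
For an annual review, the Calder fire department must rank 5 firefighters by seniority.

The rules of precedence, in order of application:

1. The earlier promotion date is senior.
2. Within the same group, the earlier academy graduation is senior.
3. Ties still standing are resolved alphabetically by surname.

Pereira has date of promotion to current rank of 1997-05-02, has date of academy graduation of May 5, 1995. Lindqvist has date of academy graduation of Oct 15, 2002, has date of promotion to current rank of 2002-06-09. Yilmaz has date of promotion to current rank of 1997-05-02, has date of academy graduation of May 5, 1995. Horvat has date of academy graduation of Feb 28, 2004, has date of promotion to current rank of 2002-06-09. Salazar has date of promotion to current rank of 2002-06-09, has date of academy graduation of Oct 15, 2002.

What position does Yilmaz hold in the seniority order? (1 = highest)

By date of promotion to current rank (earlier first): Pereira and Yilmaz (both 1997-05-02); then Lindqvist, Salazar and Horvat (each 2002-06-09).
Pereira and Yilmaz both have date of academy graduation May 5, 1995, so the next rule applies.
Among Pereira and Yilmaz, alphabetically by surname: Pereira before Yilmaz.
Among Lindqvist, Salazar and Horvat, by date of academy graduation (earlier first): Lindqvist and Salazar (Oct 15, 2002) before Horvat (Feb 28, 2004).
Among Lindqvist and Salazar, alphabetically by surname: Lindqvist before Salazar.
Order: Pereira, Yilmaz, Lindqvist, Salazar, Horvat. So position 2.

2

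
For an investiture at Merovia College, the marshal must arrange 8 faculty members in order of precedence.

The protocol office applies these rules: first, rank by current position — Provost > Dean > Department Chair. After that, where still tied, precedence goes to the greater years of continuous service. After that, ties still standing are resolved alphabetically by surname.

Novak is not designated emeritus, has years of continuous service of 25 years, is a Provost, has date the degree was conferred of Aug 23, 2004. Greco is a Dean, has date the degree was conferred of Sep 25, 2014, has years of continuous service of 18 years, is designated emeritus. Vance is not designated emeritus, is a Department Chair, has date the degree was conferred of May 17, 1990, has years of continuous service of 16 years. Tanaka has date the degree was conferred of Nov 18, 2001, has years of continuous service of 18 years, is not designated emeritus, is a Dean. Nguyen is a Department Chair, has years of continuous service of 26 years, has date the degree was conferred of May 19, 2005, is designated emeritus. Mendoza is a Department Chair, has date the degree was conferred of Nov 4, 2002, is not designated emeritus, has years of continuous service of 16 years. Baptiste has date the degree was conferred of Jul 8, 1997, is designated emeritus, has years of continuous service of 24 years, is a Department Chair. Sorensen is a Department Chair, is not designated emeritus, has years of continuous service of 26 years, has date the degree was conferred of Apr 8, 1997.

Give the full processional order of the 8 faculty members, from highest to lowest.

By current position: Novak (Provost); then Greco and Tanaka (Dean); then Nguyen, Sorensen, Baptiste, Mendoza and Vance (Department Chair).
Greco and Tanaka both have years of continuous service 18 years, so the next rule applies.
Among Greco and Tanaka, alphabetically by surname: Greco before Tanaka.
Among Nguyen, Sorensen, Baptiste, Mendoza and Vance, by years of continuous service (higher first): Nguyen and Sorensen (26 years) before Baptiste (24 years) before Mendoza and Vance (16 years).
Among Nguyen and Sorensen, alphabetically by surname: Nguyen before Sorensen.
Among Mendoza and Vance, alphabetically by surname: Mendoza before Vance.
Full order: Novak, Greco, Tanaka, Nguyen, Sorensen, Baptiste, Mendoza, Vance.

Novak, Greco, Tanaka, Nguyen, Sorensen, Baptiste, Mendoza, Vance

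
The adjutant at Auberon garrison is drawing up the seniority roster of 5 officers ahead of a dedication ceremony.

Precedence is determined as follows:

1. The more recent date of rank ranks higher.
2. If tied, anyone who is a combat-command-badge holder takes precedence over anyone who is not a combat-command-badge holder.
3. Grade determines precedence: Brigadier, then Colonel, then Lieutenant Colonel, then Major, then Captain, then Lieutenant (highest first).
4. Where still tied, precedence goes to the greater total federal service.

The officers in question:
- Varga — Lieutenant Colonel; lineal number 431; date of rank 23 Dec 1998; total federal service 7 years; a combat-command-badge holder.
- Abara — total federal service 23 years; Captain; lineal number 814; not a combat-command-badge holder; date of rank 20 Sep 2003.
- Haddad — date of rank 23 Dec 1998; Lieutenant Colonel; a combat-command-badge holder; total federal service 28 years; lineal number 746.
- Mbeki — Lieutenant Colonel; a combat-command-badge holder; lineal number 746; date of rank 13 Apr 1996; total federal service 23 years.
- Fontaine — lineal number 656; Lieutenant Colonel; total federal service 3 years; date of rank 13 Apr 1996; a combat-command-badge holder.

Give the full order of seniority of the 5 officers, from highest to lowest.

Abara, Haddad, Varga, Mbeki, Fontaine

By date of rank (later first): Abara (20 Sep 2003); then Haddad and Varga (both 23 Dec 1998); then Mbeki and Fontaine (both 13 Apr 1996).
Haddad and Varga are each a combat-command-badge holder, so the next rule applies.
Haddad and Varga are each Lieutenant Colonel, so the next rule applies.
Among Haddad and Varga, by total federal service (higher first): Haddad (28 years) before Varga (7 years).
Mbeki and Fontaine are each a combat-command-badge holder, so the next rule applies.
Mbeki and Fontaine are each Lieutenant Colonel, so the next rule applies.
Among Mbeki and Fontaine, by total federal service (higher first): Mbeki (23 years) before Fontaine (3 years).
Full order: Abara, Haddad, Varga, Mbeki, Fontaine.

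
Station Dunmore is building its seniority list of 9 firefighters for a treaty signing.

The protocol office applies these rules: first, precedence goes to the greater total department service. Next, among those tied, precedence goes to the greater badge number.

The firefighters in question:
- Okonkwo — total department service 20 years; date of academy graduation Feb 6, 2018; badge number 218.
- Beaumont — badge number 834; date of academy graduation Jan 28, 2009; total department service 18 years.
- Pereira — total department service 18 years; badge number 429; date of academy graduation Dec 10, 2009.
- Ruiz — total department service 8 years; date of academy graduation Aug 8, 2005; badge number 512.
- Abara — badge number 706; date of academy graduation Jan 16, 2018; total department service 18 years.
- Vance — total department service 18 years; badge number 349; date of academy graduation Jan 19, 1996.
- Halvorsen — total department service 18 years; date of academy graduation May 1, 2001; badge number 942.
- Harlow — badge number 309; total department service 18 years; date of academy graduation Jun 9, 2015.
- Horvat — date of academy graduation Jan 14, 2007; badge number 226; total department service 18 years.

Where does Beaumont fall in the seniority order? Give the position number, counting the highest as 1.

By total department service (higher first): Okonkwo (20 years); then Halvorsen, Beaumont, Abara, Pereira, Vance, Harlow and Horvat (each 18 years); then Ruiz (8 years).
Among Halvorsen, Beaumont, Abara, Pereira, Vance, Harlow and Horvat, by badge number (higher first): Halvorsen (942) before Beaumont (834) before Abara (706) before Pereira (429) before Vance (349) before Harlow (309) before Horvat (226).
Order: Okonkwo, Halvorsen, Beaumont, Abara, Pereira, Vance, Harlow, Horvat, Ruiz. So position 3.

3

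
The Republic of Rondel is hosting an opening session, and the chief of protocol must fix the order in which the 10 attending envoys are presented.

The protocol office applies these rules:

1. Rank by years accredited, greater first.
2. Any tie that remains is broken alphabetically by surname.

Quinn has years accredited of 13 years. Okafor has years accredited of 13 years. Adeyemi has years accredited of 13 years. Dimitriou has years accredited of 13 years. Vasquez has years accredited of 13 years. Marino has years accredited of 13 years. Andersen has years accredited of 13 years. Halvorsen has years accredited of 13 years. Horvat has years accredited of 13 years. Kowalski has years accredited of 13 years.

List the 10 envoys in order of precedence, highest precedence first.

By years accredited (higher first): Adeyemi, Andersen, Dimitriou, Halvorsen, Horvat, Kowalski, Marino, Okafor, Quinn and Vasquez (each 13 years).
Among Adeyemi, Andersen, Dimitriou, Halvorsen, Horvat, Kowalski, Marino, Okafor, Quinn and Vasquez, alphabetically by surname: Adeyemi before Andersen before Dimitriou before Halvorsen before Horvat before Kowalski before Marino before Okafor before Quinn before Vasquez.
Full order: Adeyemi, Andersen, Dimitriou, Halvorsen, Horvat, Kowalski, Marino, Okafor, Quinn, Vasquez.

Adeyemi, Andersen, Dimitriou, Halvorsen, Horvat, Kowalski, Marino, Okafor, Quinn, Vasquez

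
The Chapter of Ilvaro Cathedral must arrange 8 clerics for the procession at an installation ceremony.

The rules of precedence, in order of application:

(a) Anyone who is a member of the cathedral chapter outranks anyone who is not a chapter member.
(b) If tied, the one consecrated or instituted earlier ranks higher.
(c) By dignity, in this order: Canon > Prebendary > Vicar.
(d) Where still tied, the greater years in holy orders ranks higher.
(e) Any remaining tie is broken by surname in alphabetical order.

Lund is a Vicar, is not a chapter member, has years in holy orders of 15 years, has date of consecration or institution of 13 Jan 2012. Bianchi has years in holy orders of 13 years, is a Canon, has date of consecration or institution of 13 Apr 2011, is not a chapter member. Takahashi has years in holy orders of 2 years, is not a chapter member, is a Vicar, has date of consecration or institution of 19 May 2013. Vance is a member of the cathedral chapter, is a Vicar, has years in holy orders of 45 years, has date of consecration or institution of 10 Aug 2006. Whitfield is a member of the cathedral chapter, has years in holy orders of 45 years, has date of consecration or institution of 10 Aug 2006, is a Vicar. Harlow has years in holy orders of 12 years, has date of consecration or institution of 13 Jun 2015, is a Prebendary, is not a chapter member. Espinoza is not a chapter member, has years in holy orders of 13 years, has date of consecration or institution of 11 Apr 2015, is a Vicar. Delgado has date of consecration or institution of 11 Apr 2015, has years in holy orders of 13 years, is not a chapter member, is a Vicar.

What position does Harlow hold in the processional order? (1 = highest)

By the first rule: Vance and Whitfield (both a member of the cathedral chapter); then Bianchi, Lund, Takahashi, Delgado, Espinoza and Harlow (each not a chapter member).
Vance and Whitfield both have date of consecration or institution 10 Aug 2006, so the next rule applies.
Vance and Whitfield are each Vicar, so the next rule applies.
Vance and Whitfield both have years in holy orders 45 years, so the next rule applies.
Among Vance and Whitfield, alphabetically by surname: Vance before Whitfield.
Among Bianchi, Lund, Takahashi, Delgado, Espinoza and Harlow, by date of consecration or institution (earlier first): Bianchi (13 Apr 2011) before Lund (13 Jan 2012) before Takahashi (19 May 2013) before Delgado and Espinoza (11 Apr 2015) before Harlow (13 Jun 2015).
Delgado and Espinoza are each Vicar, so the next rule applies.
Delgado and Espinoza both have years in holy orders 13 years, so the next rule applies.
Among Delgado and Espinoza, alphabetically by surname: Delgado before Espinoza.
Order: Vance, Whitfield, Bianchi, Lund, Takahashi, Delgado, Espinoza, Harlow. So position 8.

8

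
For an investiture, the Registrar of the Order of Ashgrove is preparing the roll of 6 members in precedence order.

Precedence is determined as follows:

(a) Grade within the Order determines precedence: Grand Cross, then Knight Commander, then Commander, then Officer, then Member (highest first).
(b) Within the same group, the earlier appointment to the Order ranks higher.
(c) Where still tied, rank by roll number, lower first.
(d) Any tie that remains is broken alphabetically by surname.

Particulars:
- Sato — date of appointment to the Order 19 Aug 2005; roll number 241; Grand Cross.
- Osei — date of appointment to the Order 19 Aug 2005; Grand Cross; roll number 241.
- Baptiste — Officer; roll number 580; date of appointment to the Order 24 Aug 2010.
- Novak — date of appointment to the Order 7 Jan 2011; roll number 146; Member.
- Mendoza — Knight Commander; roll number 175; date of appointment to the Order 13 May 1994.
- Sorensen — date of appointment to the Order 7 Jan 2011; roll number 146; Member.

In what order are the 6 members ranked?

By grade within the Order: Osei and Sato (Grand Cross); then Mendoza (Knight Commander); then Baptiste (Officer); then Novak and Sorensen (Member).
Osei and Sato both have date of appointment to the Order 19 Aug 2005, so the next rule applies.
Osei and Sato both have roll number 241, so the next rule applies.
Among Osei and Sato, alphabetically by surname: Osei before Sato.
Novak and Sorensen both have date of appointment to the Order 7 Jan 2011, so the next rule applies.
Novak and Sorensen both have roll number 146, so the next rule applies.
Among Novak and Sorensen, alphabetically by surname: Novak before Sorensen.
Full order: Osei, Sato, Mendoza, Baptiste, Novak, Sorensen.

Osei, Sato, Mendoza, Baptiste, Novak, Sorensen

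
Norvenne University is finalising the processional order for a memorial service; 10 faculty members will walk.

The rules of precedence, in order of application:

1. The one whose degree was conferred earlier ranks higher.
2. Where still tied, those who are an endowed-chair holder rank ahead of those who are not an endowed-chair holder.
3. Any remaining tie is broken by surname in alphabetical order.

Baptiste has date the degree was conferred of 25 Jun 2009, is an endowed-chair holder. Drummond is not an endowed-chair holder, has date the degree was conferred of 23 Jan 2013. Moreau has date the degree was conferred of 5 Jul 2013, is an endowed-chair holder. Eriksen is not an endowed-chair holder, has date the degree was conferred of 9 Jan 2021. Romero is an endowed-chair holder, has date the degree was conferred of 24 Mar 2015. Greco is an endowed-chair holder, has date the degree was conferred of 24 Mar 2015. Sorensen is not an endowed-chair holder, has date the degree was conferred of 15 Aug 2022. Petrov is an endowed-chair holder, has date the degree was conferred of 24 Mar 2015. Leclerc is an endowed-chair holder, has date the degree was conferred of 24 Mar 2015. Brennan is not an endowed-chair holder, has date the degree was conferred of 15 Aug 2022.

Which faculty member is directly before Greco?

Moreau

By date the degree was conferred (earlier first): Baptiste (25 Jun 2009); then Drummond (23 Jan 2013); then Moreau (5 Jul 2013); then Greco, Leclerc, Petrov and Romero (each 24 Mar 2015); then Eriksen (9 Jan 2021); then Brennan and Sorensen (both 15 Aug 2022).
Greco, Leclerc, Petrov and Romero are each an endowed-chair holder, so the next rule applies.
Among Greco, Leclerc, Petrov and Romero, alphabetically by surname: Greco before Leclerc before Petrov before Romero.
Brennan and Sorensen are each not an endowed-chair holder, so the next rule applies.
Among Brennan and Sorensen, alphabetically by surname: Brennan before Sorensen.
Order: Baptiste, Drummond, Moreau, Greco, Leclerc, Petrov, Romero, Eriksen, Brennan, Sorensen.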